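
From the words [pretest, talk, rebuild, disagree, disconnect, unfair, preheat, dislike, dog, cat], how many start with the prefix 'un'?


Checking each word for prefix 'un':
  'pretest' -> no (count: 0)
  'talk' -> no (count: 0)
  'rebuild' -> no (count: 0)
  'disagree' -> no (count: 0)
  'disconnect' -> no (count: 0)
  'unfair' -> YES, starts with 'un' (count: 1)
  'preheat' -> no (count: 1)
  'dislike' -> no (count: 1)
  'dog' -> no (count: 1)
  'cat' -> no (count: 1)
Total with prefix 'un': 1

1


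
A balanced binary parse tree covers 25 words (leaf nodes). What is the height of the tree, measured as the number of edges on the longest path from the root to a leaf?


In a balanced binary tree with n leaves the deepest leaf is ceil(log2(n)) edges below the root.
log2(25) = 4.6439
ceil(4.6439) = 5
height (edges) = 5

5


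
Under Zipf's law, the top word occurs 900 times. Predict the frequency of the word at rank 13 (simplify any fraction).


Zipf's law: freq(rank) = f1 / rank
f1 = 900, rank = 13
freq = 900 / 13
GCD(900, 13) = 1
Simplified: 900/13

900/13


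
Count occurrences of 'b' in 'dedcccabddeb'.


Scanning 'dedcccabddeb' for 'b':
  Position 7: 'b' -> MATCH (count: 1)
  Position 11: 'b' -> MATCH (count: 2)
Total occurrences of 'b': 2

2


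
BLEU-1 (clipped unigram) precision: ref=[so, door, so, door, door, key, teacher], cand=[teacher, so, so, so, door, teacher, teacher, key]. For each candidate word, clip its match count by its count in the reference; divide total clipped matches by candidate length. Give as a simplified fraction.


Reference word counts: {'door': 3, 'key': 1, 'so': 2, 'teacher': 1}
Checking each candidate word (with clipping):
  'teacher' -> in reference (ref count 1, used 1/1) -> match (matches: 1)
  'so' -> in reference (ref count 2, used 1/2) -> match (matches: 2)
  'so' -> in reference (ref count 2, used 2/2) -> match (matches: 3)
  'so' -> ref count 2 already used up (2/2) -> clipped, no match (matches: 3)
  'door' -> in reference (ref count 3, used 1/3) -> match (matches: 4)
  'teacher' -> ref count 1 already used up (1/1) -> clipped, no match (matches: 4)
  'teacher' -> ref count 1 already used up (1/1) -> clipped, no match (matches: 4)
  'key' -> in reference (ref count 1, used 1/1) -> match (matches: 5)
Clipped matches: 5, Candidate length: 8
Precision = 5/8

5/8


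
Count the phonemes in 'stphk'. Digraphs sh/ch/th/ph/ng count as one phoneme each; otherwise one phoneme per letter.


Parsing 'stphk' greedily, digraphs first:
  's' -> consonant phoneme (phonemes so far: 1)
  't' -> consonant phoneme (phonemes so far: 2)
  'ph' -> digraph (1 consonant phoneme) (phonemes so far: 3)
  'k' -> consonant phoneme (phonemes so far: 4)
Total phonemes: 4

4


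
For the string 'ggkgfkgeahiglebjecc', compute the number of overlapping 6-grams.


String 'ggkgfkgeahiglebjecc' has length L = 19.
Number of overlapping n-grams = L - n + 1
Substituting: 19 - 6 + 1 = 14

14


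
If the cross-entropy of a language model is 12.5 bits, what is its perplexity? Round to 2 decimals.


Perplexity formula: PP = 2^H
H = 12.5
PP = 2^12.5
Decompose: 2^12.5 = 2^12 * 2^0.5 = 2^12 * sqrt(2)
2^12 = 4096, sqrt(2) ~ 1.4142136
PP ~ 4096 * 1.4142136 = 5792.6189056
Rounded to 2 decimals: 5792.62

5792.62


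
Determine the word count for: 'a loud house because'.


Counting words by splitting on spaces:
  Word 1: 'a'
  Word 2: 'loud'
  Word 3: 'house'
  Word 4: 'because'
Total words: 4

4


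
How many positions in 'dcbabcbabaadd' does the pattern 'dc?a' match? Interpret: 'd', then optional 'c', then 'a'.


Pattern: dc?a means 'd', then optional 'c', then 'a'.
Scanning 'dcbabcbabaadd' position-by-position:
  Pos 0: window 'dcb' -> no
  Pos 1: window 'cba' -> no
  Pos 2: window 'bab' -> no
  Pos 3: window 'abc' -> no
  Pos 4: window 'bcb' -> no
  Pos 5: window 'cba' -> no
  Pos 6: window 'bab' -> no
  Pos 7: window 'aba' -> no
  Pos 8: window 'baa' -> no
  Pos 9: window 'aad' -> no
  Pos 10: window 'add' -> no
  Pos 11: window 'dd' -> no
  Pos 12: window 'd' -> no
Total matches: 0

0


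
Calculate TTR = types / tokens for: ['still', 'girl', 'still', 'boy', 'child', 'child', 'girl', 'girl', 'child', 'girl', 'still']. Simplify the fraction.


Tokens: 11
Unique types: ('boy', 'child', 'girl', 'still') = 4
TTR = 4/11
Already in lowest terms.

4/11


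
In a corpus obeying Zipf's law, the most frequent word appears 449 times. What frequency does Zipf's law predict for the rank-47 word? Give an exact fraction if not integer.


Zipf's law: freq(rank) = f1 / rank
f1 = 449, rank = 47
freq = 449 / 47
GCD(449, 47) = 1
Simplified: 449/47

449/47


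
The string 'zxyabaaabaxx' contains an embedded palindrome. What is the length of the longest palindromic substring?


Scanning 'zxyabaaabaxx' for palindromic substrings.
Substring at positions 3-9: 'abaaaba'.
Check: reverse('abaaaba') = 'abaaaba' -> palindrome confirmed.
Neighbouring characters ('y' / 'x') break symmetry, so it cannot extend further.
No longer palindromic substring exists; longest length = 7

7


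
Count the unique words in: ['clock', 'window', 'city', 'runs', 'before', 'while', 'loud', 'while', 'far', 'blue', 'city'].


Listing all tokens and tracking unique types:
  Token 1: 'clock' -> NEW (unique so far: 1)
  Token 2: 'window' -> NEW (unique so far: 2)
  Token 3: 'city' -> NEW (unique so far: 3)
  Token 4: 'runs' -> NEW (unique so far: 4)
  Token 5: 'before' -> NEW (unique so far: 5)
  Token 6: 'while' -> NEW (unique so far: 6)
  Token 7: 'loud' -> NEW (unique so far: 7)
  Token 8: 'while' -> duplicate (unique so far: 7)
  Token 9: 'far' -> NEW (unique so far: 8)
  Token 10: 'blue' -> NEW (unique so far: 9)
  Token 11: 'city' -> duplicate (unique so far: 9)
Unique types: ('before', 'blue', 'city', 'clock', 'far', 'loud', 'runs', 'while', 'window')
Vocabulary size: 9

9


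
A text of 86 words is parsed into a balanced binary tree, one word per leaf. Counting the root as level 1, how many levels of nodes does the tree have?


In a balanced binary tree with n leaves the deepest leaf is ceil(log2(n)) edges below the root,
so counting node levels inclusive of root and leaves gives ceil(log2(n)) + 1 levels.
log2(86) = 6.4263
ceil(6.4263) = 7
levels = 7 + 1 = 8

8


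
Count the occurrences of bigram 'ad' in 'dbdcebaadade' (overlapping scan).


Scanning 'dbdcebaadade' for bigram 'ad':
  Position 0: 'db' -> no
  Position 1: 'bd' -> no
  Position 2: 'dc' -> no
  Position 3: 'ce' -> no
  Position 4: 'eb' -> no
  Position 5: 'ba' -> no
  Position 6: 'aa' -> no
  Position 7: 'ad' -> MATCH
  Position 8: 'da' -> no
  Position 9: 'ad' -> MATCH
  Position 10: 'de' -> no
Total matches: 2

2


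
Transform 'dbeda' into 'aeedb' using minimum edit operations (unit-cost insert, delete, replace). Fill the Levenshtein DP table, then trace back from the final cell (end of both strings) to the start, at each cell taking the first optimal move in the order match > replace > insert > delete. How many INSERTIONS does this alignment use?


Edit distance = 3. Backtracking from cell (5, 5) with preference match > replace > insert > delete,
then listing the resulting alignment 'dbeda' -> 'aeedb' left to right:
  Step 1: replace d->a
  Step 2: replace b->e
  Step 3: keep 'e'
  Step 4: keep 'd'
  Step 5: replace a->b
Total insertions: 0

0


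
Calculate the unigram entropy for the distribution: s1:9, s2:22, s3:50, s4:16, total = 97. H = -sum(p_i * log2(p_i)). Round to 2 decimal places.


Computing entropy H = -sum(p_i * log2(p_i)):
  s1: p = 9/97 = 0.0928, -p*log2(p) = 0.3182
  s2: p = 22/97 = 0.2268, -p*log2(p) = 0.4855
  s3: p = 50/97 = 0.5155, -p*log2(p) = 0.4928
  s4: p = 16/97 = 0.1649, -p*log2(p) = 0.4289
H = sum of terms = 1.7254
Rounded to 2 decimals: 1.73

1.73


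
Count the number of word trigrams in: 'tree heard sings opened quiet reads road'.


Word trigrams from [7] words:
  Trigram 1: (tree heard sings)
  Trigram 2: (heard sings opened)
  Trigram 3: (sings opened quiet)
  Trigram 4: (opened quiet reads)
  Trigram 5: (quiet reads road)
Total word trigrams: 7 - 2 = 5

5


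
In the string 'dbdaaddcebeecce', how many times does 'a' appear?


Scanning 'dbdaaddcebeecce' for 'a':
  Position 3: 'a' -> MATCH (count: 1)
  Position 4: 'a' -> MATCH (count: 2)
Total occurrences of 'a': 2

2


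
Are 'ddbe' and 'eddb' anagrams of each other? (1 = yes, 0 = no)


Sort characters of 'ddbe': 'bdde'
Sort characters of 'eddb': 'bdde'
Sorted forms match -> they ARE anagrams
Result: 1

1


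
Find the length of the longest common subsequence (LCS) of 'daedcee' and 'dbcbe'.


DP table for LCS of 'daedcee' and 'dbcbe':
       d  b  c  b  e
    0  0  0  0  0  0
  d 0  1  1  1  1  1
  a 0  1  1  1  1  1
  e 0  1  1  1  1  2
  d 0  1  1  1  1  2
  c 0  1  1  2  2  2
  e 0  1  1  2  2  3
  e 0  1  1  2  2  3
LCS: 'dce'
LCS length = 3

3


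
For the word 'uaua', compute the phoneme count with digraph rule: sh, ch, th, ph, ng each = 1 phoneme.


Parsing 'uaua' greedily, digraphs first:
  'u' -> vowel phoneme (phonemes so far: 1)
  'a' -> vowel phoneme (phonemes so far: 2)
  'u' -> vowel phoneme (phonemes so far: 3)
  'a' -> vowel phoneme (phonemes so far: 4)
Total phonemes: 4

4


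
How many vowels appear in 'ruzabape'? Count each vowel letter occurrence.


Scanning each character of 'ruzabape':
  Position 1: 'r' -> consonant (running count: 0)
  Position 2: 'u' -> vowel (running count: 1)
  Position 3: 'z' -> consonant (running count: 1)
  Position 4: 'a' -> vowel (running count: 2)
  Position 5: 'b' -> consonant (running count: 2)
  Position 6: 'a' -> vowel (running count: 3)
  Position 7: 'p' -> consonant (running count: 3)
  Position 8: 'e' -> vowel (running count: 4)
Total vowels: 4

4


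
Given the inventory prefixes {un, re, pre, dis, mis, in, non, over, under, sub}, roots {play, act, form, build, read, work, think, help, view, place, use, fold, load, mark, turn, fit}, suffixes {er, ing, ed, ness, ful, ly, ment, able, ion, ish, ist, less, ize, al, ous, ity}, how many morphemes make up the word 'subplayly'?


Segmenting 'subplayly' against the inventory:
  'sub' -> prefix (morpheme 1)
  'play' -> root (morpheme 2)
  'ly' -> suffix (morpheme 3)
Total morphemes: 3

3


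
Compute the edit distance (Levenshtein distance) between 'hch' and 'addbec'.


Building DP table for s1='hch' (len 3) and s2='addbec' (len 6):
       a  d  d  b  e  c
    0  1  2  3  4  5  6
  h 1  1  2  3  4  5  6
  c 2  2  2  3  4  5  5
  h 3  3  3  3  4  5  6
Edit distance = dp[3][6] = 6

6


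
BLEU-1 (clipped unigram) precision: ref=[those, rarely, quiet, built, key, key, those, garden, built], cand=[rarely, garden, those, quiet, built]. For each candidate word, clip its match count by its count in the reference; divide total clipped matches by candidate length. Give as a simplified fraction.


Reference word counts: {'built': 2, 'garden': 1, 'key': 2, 'quiet': 1, 'rarely': 1, 'those': 2}
Checking each candidate word (with clipping):
  'rarely' -> in reference (ref count 1, used 1/1) -> match (matches: 1)
  'garden' -> in reference (ref count 1, used 1/1) -> match (matches: 2)
  'those' -> in reference (ref count 2, used 1/2) -> match (matches: 3)
  'quiet' -> in reference (ref count 1, used 1/1) -> match (matches: 4)
  'built' -> in reference (ref count 2, used 1/2) -> match (matches: 5)
Clipped matches: 5, Candidate length: 5
Precision = 5/5 = 1

1


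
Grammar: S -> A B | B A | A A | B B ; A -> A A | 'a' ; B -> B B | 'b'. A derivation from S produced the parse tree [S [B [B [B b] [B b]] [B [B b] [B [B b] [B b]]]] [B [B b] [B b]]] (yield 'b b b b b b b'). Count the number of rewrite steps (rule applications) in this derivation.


Every bracketed nonterminal node [X ...] in the tree is produced by exactly one rule application.
Reading the tree off as a leftmost derivation:
  Step 1: S  =>  B B   (applied S -> B B)
  Step 2: B B  =>  B B B   (applied B -> B B)
  Step 3: B B B  =>  B B B B   (applied B -> B B)
  Step 4: B B B B  =>  b B B B   (applied B -> b)
  Step 5: b B B B  =>  b b B B   (applied B -> b)
  Step 6: b b B B  =>  b b B B B   (applied B -> B B)
  Step 7: b b B B B  =>  b b b B B   (applied B -> b)
  Step 8: b b b B B  =>  b b b B B B   (applied B -> B B)
  Step 9: b b b B B B  =>  b b b b B B   (applied B -> b)
  Step 10: b b b b B B  =>  b b b b b B   (applied B -> b)
  Step 11: b b b b b B  =>  b b b b b B B   (applied B -> B B)
  Step 12: b b b b b B B  =>  b b b b b b B   (applied B -> b)
  Step 13: b b b b b b B  =>  b b b b b b b   (applied B -> b)
Final yield: b b b b b b b
Total rewrite steps: 13

13


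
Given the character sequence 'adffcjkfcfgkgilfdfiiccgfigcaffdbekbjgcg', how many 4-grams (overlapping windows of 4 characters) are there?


String 'adffcjkfcfgkgilfdfiiccgfigcaffdbekbjgcg' has length L = 39.
Number of overlapping n-grams = L - n + 1
Substituting: 39 - 4 + 1 = 36

36


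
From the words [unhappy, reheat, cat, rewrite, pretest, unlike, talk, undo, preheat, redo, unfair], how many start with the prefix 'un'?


Checking each word for prefix 'un':
  'unhappy' -> YES, starts with 'un' (count: 1)
  'reheat' -> no (count: 1)
  'cat' -> no (count: 1)
  'rewrite' -> no (count: 1)
  'pretest' -> no (count: 1)
  'unlike' -> YES, starts with 'un' (count: 2)
  'talk' -> no (count: 2)
  'undo' -> YES, starts with 'un' (count: 3)
  'preheat' -> no (count: 3)
  'redo' -> no (count: 3)
  'unfair' -> YES, starts with 'un' (count: 4)
Total with prefix 'un': 4

4


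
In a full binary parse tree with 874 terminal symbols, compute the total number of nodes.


Leaf nodes (terminals): 874
Internal nodes = n - 1 = 874 - 1 = 873
Total = leaves + internal = 874 + 873 = 1747

1747


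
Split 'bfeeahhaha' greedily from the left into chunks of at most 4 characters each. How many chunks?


'bfeeahhaha' has 10 characters.
Chunking with max size 4:
  Chunk 1: 'bfee' (positions 0-3)
  Chunk 2: 'ahha' (positions 4-7)
  Chunk 3: 'ha' (positions 8-9)
Total chunks: ceil(10 / 4) = 3

3


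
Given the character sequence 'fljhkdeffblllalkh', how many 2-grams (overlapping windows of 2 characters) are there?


String 'fljhkdeffblllalkh' has length L = 17.
Number of overlapping n-grams = L - n + 1
Substituting: 17 - 2 + 1 = 16

16


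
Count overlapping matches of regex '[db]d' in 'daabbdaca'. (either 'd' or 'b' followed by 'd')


Pattern: [db]d means either 'd' or 'b' followed by 'd'.
Scanning 'daabbdaca' position-by-position:
  Pos 0: window 'da' -> no
  Pos 1: window 'aa' -> no
  Pos 2: window 'ab' -> no
  Pos 3: window 'bb' -> no
  Pos 4: window 'bd' -> MATCH
  Pos 5: window 'da' -> no
  Pos 6: window 'ac' -> no
  Pos 7: window 'ca' -> no
  Pos 8: window 'a' -> no
Total matches: 1

1


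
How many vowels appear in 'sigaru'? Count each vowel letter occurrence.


Scanning each character of 'sigaru':
  Position 1: 's' -> consonant (running count: 0)
  Position 2: 'i' -> vowel (running count: 1)
  Position 3: 'g' -> consonant (running count: 1)
  Position 4: 'a' -> vowel (running count: 2)
  Position 5: 'r' -> consonant (running count: 2)
  Position 6: 'u' -> vowel (running count: 3)
Total vowels: 3

3


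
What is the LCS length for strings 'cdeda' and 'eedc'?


DP table for LCS of 'cdeda' and 'eedc':
       e  e  d  c
    0  0  0  0  0
  c 0  0  0  0  1
  d 0  0  0  1  1
  e 0  1  1  1  1
  d 0  1  1  2  2
  a 0  1  1  2  2
LCS: 'ed'
LCS length = 2

2


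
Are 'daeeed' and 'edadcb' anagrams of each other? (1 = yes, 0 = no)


Sort characters of 'daeeed': 'addeee'
Sort characters of 'edadcb': 'abcdde'
Sorted forms differ -> they are NOT anagrams
Result: 0

0


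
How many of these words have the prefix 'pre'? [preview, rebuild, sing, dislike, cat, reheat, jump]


Checking each word for prefix 'pre':
  'preview' -> YES, starts with 'pre' (count: 1)
  'rebuild' -> no (count: 1)
  'sing' -> no (count: 1)
  'dislike' -> no (count: 1)
  'cat' -> no (count: 1)
  'reheat' -> no (count: 1)
  'jump' -> no (count: 1)
Total with prefix 'pre': 1

1


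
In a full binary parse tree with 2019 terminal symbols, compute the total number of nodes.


Leaf nodes (terminals): 2019
Internal nodes = n - 1 = 2019 - 1 = 2018
Total = leaves + internal = 2019 + 2018 = 4037

4037


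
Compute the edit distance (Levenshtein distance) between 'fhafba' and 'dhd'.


Building DP table for s1='fhafba' (len 6) and s2='dhd' (len 3):
       d  h  d
    0  1  2  3
  f 1  1  2  3
  h 2  2  1  2
  a 3  3  2  2
  f 4  4  3  3
  b 5  5  4  4
  a 6  6  5  5
Edit distance = dp[6][3] = 5

5


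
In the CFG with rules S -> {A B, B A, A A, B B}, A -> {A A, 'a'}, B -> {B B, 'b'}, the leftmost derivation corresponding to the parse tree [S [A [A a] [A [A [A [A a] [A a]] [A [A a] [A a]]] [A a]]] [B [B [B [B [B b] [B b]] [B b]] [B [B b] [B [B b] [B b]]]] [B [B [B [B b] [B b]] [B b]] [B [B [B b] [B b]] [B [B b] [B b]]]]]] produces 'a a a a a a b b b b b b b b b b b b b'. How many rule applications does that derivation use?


Every bracketed nonterminal node [X ...] in the tree is produced by exactly one rule application.
Reading the tree off as a leftmost derivation:
  Step 1: S  =>  A B   (applied S -> A B)
  Step 2: A B  =>  A A B   (applied A -> A A)
  Step 3: A A B  =>  a A B   (applied A -> a)
  Step 4: a A B  =>  a A A B   (applied A -> A A)
  Step 5: a A A B  =>  a A A A B   (applied A -> A A)
  Step 6: a A A A B  =>  a A A A A B   (applied A -> A A)
  Step 7: a A A A A B  =>  a a A A A B   (applied A -> a)
  Step 8: a a A A A B  =>  a a a A A B   (applied A -> a)
  Step 9: a a a A A B  =>  a a a A A A B   (applied A -> A A)
  Step 10: a a a A A A B  =>  a a a a A A B   (applied A -> a)
  Step 11: a a a a A A B  =>  a a a a a A B   (applied A -> a)
  Step 12: a a a a a A B  =>  a a a a a a B   (applied A -> a)
  Step 13: a a a a a a B  =>  a a a a a a B B   (applied B -> B B)
  Step 14: a a a a a a B B  =>  a a a a a a B B B   (applied B -> B B)
  Step 15: a a a a a a B B B  =>  a a a a a a B B B B   (applied B -> B B)
  Step 16: a a a a a a B B B B  =>  a a a a a a B B B B B   (applied B -> B B)
  Step 17: a a a a a a B B B B B  =>  a a a a a a b B B B B   (applied B -> b)
  Step 18: a a a a a a b B B B B  =>  a a a a a a b b B B B   (applied B -> b)
  Step 19: a a a a a a b b B B B  =>  a a a a a a b b b B B   (applied B -> b)
  Step 20: a a a a a a b b b B B  =>  a a a a a a b b b B B B   (applied B -> B B)
  Step 21: a a a a a a b b b B B B  =>  a a a a a a b b b b B B   (applied B -> b)
  Step 22: a a a a a a b b b b B B  =>  a a a a a a b b b b B B B   (applied B -> B B)
  Step 23: a a a a a a b b b b B B B  =>  a a a a a a b b b b b B B   (applied B -> b)
  Step 24: a a a a a a b b b b b B B  =>  a a a a a a b b b b b b B   (applied B -> b)
  Step 25: a a a a a a b b b b b b B  =>  a a a a a a b b b b b b B B   (applied B -> B B)
  Step 26: a a a a a a b b b b b b B B  =>  a a a a a a b b b b b b B B B   (applied B -> B B)
  Step 27: a a a a a a b b b b b b B B B  =>  a a a a a a b b b b b b B B B B   (applied B -> B B)
  Step 28: a a a a a a b b b b b b B B B B  =>  a a a a a a b b b b b b b B B B   (applied B -> b)
  Step 29: a a a a a a b b b b b b b B B B  =>  a a a a a a b b b b b b b b B B   (applied B -> b)
  Step 30: a a a a a a b b b b b b b b B B  =>  a a a a a a b b b b b b b b b B   (applied B -> b)
  Step 31: a a a a a a b b b b b b b b b B  =>  a a a a a a b b b b b b b b b B B   (applied B -> B B)
  Step 32: a a a a a a b b b b b b b b b B B  =>  a a a a a a b b b b b b b b b B B B   (applied B -> B B)
  Step 33: a a a a a a b b b b b b b b b B B B  =>  a a a a a a b b b b b b b b b b B B   (applied B -> b)
  Step 34: a a a a a a b b b b b b b b b b B B  =>  a a a a a a b b b b b b b b b b b B   (applied B -> b)
  Step 35: a a a a a a b b b b b b b b b b b B  =>  a a a a a a b b b b b b b b b b b B B   (applied B -> B B)
  Step 36: a a a a a a b b b b b b b b b b b B B  =>  a a a a a a b b b b b b b b b b b b B   (applied B -> b)
  Step 37: a a a a a a b b b b b b b b b b b b B  =>  a a a a a a b b b b b b b b b b b b b   (applied B -> b)
Final yield: a a a a a a b b b b b b b b b b b b b
Total rewrite steps: 37

37


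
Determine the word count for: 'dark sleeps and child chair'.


Counting words by splitting on spaces:
  Word 1: 'dark'
  Word 2: 'sleeps'
  Word 3: 'and'
  Word 4: 'child'
  Word 5: 'chair'
Total words: 5

5


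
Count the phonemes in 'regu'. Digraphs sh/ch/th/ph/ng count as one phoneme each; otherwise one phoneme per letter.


Parsing 'regu' greedily, digraphs first:
  'r' -> consonant phoneme (phonemes so far: 1)
  'e' -> vowel phoneme (phonemes so far: 2)
  'g' -> consonant phoneme (phonemes so far: 3)
  'u' -> vowel phoneme (phonemes so far: 4)
Total phonemes: 4

4


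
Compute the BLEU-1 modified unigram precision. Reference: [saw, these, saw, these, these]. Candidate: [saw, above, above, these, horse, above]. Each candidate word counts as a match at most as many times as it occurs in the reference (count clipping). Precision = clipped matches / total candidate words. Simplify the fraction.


Reference word counts: {'saw': 2, 'these': 3}
Checking each candidate word (with clipping):
  'saw' -> in reference (ref count 2, used 1/2) -> match (matches: 1)
  'above' -> not in reference -> no match (matches: 1)
  'above' -> not in reference -> no match (matches: 1)
  'these' -> in reference (ref count 3, used 1/3) -> match (matches: 2)
  'horse' -> not in reference -> no match (matches: 2)
  'above' -> not in reference -> no match (matches: 2)
Clipped matches: 2, Candidate length: 6
Precision = 2/6 = 1/3

1/3


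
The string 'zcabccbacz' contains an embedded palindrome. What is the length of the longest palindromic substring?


Scanning 'zcabccbacz' for palindromic substrings.
Substring at positions 0-9: 'zcabccbacz'.
Check: reverse('zcabccbacz') = 'zcabccbacz' -> palindrome confirmed.
No longer palindromic substring exists; longest length = 10

10


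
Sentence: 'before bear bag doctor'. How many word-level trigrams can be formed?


Word trigrams from [4] words:
  Trigram 1: (before bear bag)
  Trigram 2: (bear bag doctor)
Total word trigrams: 4 - 2 = 2

2


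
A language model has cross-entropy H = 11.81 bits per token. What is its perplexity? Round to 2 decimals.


Perplexity formula: PP = 2^H
H = 11.81
PP = 2^11.81
Decompose: 2^11.81 = 2^11 * 2^0.81
2^11 = 2048, 2^0.81 ~ 1.7532114
PP ~ 2048 * 1.7532114 = 3590.5769472
Rounded to 2 decimals: 3590.58

3590.58


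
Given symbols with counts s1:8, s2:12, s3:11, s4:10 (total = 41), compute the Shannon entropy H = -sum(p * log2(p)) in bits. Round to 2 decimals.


Computing entropy H = -sum(p_i * log2(p_i)):
  s1: p = 8/41 = 0.1951, -p*log2(p) = 0.4600
  s2: p = 12/41 = 0.2927, -p*log2(p) = 0.5188
  s3: p = 11/41 = 0.2683, -p*log2(p) = 0.5093
  s4: p = 10/41 = 0.2439, -p*log2(p) = 0.4965
H = sum of terms = 1.9846
Rounded to 2 decimals: 1.98

1.98


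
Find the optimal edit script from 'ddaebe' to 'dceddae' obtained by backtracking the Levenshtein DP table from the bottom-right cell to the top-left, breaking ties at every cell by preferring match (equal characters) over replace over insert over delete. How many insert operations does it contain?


Edit distance = 5. Backtracking from cell (6, 7) with preference match > replace > insert > delete,
then listing the resulting alignment 'ddaebe' -> 'dceddae' left to right:
  Step 1: keep 'd'
  Step 2: insert 'c' [insertion #1]
  Step 3: replace d->e
  Step 4: replace a->d
  Step 5: replace e->d
  Step 6: replace b->a
  Step 7: keep 'e'
Total insertions: 1

1


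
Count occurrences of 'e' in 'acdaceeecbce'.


Scanning 'acdaceeecbce' for 'e':
  Position 5: 'e' -> MATCH (count: 1)
  Position 6: 'e' -> MATCH (count: 2)
  Position 7: 'e' -> MATCH (count: 3)
  Position 11: 'e' -> MATCH (count: 4)
Total occurrences of 'e': 4

4


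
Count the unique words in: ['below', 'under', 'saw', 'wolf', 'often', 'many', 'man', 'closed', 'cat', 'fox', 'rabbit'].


Listing all tokens and tracking unique types:
  Token 1: 'below' -> NEW (unique so far: 1)
  Token 2: 'under' -> NEW (unique so far: 2)
  Token 3: 'saw' -> NEW (unique so far: 3)
  Token 4: 'wolf' -> NEW (unique so far: 4)
  Token 5: 'often' -> NEW (unique so far: 5)
  Token 6: 'many' -> NEW (unique so far: 6)
  Token 7: 'man' -> NEW (unique so far: 7)
  Token 8: 'closed' -> NEW (unique so far: 8)
  Token 9: 'cat' -> NEW (unique so far: 9)
  Token 10: 'fox' -> NEW (unique so far: 10)
  Token 11: 'rabbit' -> NEW (unique so far: 11)
Unique types: ('below', 'cat', 'closed', 'fox', 'man', 'many', 'often', 'rabbit', 'saw', 'under', 'wolf')
Vocabulary size: 11

11


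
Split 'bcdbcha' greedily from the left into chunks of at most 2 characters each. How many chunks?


'bcdbcha' has 7 characters.
Chunking with max size 2:
  Chunk 1: 'bc' (positions 0-1)
  Chunk 2: 'db' (positions 2-3)
  Chunk 3: 'ch' (positions 4-5)
  Chunk 4: 'a' (positions 6-6)
Total chunks: ceil(7 / 2) = 4

4


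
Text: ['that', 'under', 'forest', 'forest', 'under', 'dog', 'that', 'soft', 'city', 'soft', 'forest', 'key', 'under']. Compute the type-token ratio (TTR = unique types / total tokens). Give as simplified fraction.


Tokens: 13
Unique types: ('city', 'dog', 'forest', 'key', 'soft', 'that', 'under') = 7
TTR = 7/13
Already in lowest terms.

7/13


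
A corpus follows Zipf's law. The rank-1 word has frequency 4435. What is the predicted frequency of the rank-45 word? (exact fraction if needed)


Zipf's law: freq(rank) = f1 / rank
f1 = 4435, rank = 45
freq = 4435 / 45
GCD(4435, 45) = 5
Simplified: 887/9

887/9


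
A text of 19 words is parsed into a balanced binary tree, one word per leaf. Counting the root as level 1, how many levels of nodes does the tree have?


In a balanced binary tree with n leaves the deepest leaf is ceil(log2(n)) edges below the root,
so counting node levels inclusive of root and leaves gives ceil(log2(n)) + 1 levels.
log2(19) = 4.2479
ceil(4.2479) = 5
levels = 5 + 1 = 6

6


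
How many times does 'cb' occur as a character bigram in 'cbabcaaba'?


Scanning 'cbabcaaba' for bigram 'cb':
  Position 0: 'cb' -> MATCH
  Position 1: 'ba' -> no
  Position 2: 'ab' -> no
  Position 3: 'bc' -> no
  Position 4: 'ca' -> no
  Position 5: 'aa' -> no
  Position 6: 'ab' -> no
  Position 7: 'ba' -> no
Total matches: 1

1


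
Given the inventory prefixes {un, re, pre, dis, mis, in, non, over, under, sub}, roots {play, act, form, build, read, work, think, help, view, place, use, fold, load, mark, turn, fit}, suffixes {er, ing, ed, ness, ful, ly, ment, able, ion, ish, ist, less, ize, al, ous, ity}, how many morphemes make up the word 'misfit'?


Segmenting 'misfit' against the inventory:
  'mis' -> prefix (morpheme 1)
  'fit' -> root (morpheme 2)
Total morphemes: 2

2


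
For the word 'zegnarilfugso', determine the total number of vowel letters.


Scanning each character of 'zegnarilfugso':
  Position 1: 'z' -> consonant (running count: 0)
  Position 2: 'e' -> vowel (running count: 1)
  Position 3: 'g' -> consonant (running count: 1)
  Position 4: 'n' -> consonant (running count: 1)
  Position 5: 'a' -> vowel (running count: 2)
  Position 6: 'r' -> consonant (running count: 2)
  Position 7: 'i' -> vowel (running count: 3)
  Position 8: 'l' -> consonant (running count: 3)
  Position 9: 'f' -> consonant (running count: 3)
  Position 10: 'u' -> vowel (running count: 4)
  Position 11: 'g' -> consonant (running count: 4)
  Position 12: 's' -> consonant (running count: 4)
  Position 13: 'o' -> vowel (running count: 5)
Total vowels: 5

5


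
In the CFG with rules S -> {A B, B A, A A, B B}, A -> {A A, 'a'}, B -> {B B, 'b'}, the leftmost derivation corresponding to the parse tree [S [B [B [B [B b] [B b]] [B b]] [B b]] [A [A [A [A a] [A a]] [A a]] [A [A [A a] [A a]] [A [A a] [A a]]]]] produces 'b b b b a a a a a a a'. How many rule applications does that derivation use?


Every bracketed nonterminal node [X ...] in the tree is produced by exactly one rule application.
Reading the tree off as a leftmost derivation:
  Step 1: S  =>  B A   (applied S -> B A)
  Step 2: B A  =>  B B A   (applied B -> B B)
  Step 3: B B A  =>  B B B A   (applied B -> B B)
  Step 4: B B B A  =>  B B B B A   (applied B -> B B)
  Step 5: B B B B A  =>  b B B B A   (applied B -> b)
  Step 6: b B B B A  =>  b b B B A   (applied B -> b)
  Step 7: b b B B A  =>  b b b B A   (applied B -> b)
  Step 8: b b b B A  =>  b b b b A   (applied B -> b)
  Step 9: b b b b A  =>  b b b b A A   (applied A -> A A)
  Step 10: b b b b A A  =>  b b b b A A A   (applied A -> A A)
  Step 11: b b b b A A A  =>  b b b b A A A A   (applied A -> A A)
  Step 12: b b b b A A A A  =>  b b b b a A A A   (applied A -> a)
  Step 13: b b b b a A A A  =>  b b b b a a A A   (applied A -> a)
  Step 14: b b b b a a A A  =>  b b b b a a a A   (applied A -> a)
  Step 15: b b b b a a a A  =>  b b b b a a a A A   (applied A -> A A)
  Step 16: b b b b a a a A A  =>  b b b b a a a A A A   (applied A -> A A)
  Step 17: b b b b a a a A A A  =>  b b b b a a a a A A   (applied A -> a)
  Step 18: b b b b a a a a A A  =>  b b b b a a a a a A   (applied A -> a)
  Step 19: b b b b a a a a a A  =>  b b b b a a a a a A A   (applied A -> A A)
  Step 20: b b b b a a a a a A A  =>  b b b b a a a a a a A   (applied A -> a)
  Step 21: b b b b a a a a a a A  =>  b b b b a a a a a a a   (applied A -> a)
Final yield: b b b b a a a a a a a
Total rewrite steps: 21

21


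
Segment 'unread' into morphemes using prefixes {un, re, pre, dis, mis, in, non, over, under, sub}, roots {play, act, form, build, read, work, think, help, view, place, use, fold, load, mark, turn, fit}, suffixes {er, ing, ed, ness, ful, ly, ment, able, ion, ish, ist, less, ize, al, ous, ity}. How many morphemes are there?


Segmenting 'unread' against the inventory:
  'un' -> prefix (morpheme 1)
  'read' -> root (morpheme 2)
Total morphemes: 2

2


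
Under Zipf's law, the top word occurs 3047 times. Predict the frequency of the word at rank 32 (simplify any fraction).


Zipf's law: freq(rank) = f1 / rank
f1 = 3047, rank = 32
freq = 3047 / 32
GCD(3047, 32) = 1
Simplified: 3047/32

3047/32


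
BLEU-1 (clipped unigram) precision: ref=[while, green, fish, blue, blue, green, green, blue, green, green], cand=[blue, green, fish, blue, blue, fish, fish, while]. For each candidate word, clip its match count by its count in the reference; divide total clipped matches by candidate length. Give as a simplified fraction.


Reference word counts: {'blue': 3, 'fish': 1, 'green': 5, 'while': 1}
Checking each candidate word (with clipping):
  'blue' -> in reference (ref count 3, used 1/3) -> match (matches: 1)
  'green' -> in reference (ref count 5, used 1/5) -> match (matches: 2)
  'fish' -> in reference (ref count 1, used 1/1) -> match (matches: 3)
  'blue' -> in reference (ref count 3, used 2/3) -> match (matches: 4)
  'blue' -> in reference (ref count 3, used 3/3) -> match (matches: 5)
  'fish' -> ref count 1 already used up (1/1) -> clipped, no match (matches: 5)
  'fish' -> ref count 1 already used up (1/1) -> clipped, no match (matches: 5)
  'while' -> in reference (ref count 1, used 1/1) -> match (matches: 6)
Clipped matches: 6, Candidate length: 8
Precision = 6/8 = 3/4

3/4


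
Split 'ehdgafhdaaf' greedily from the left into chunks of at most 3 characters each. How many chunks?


'ehdgafhdaaf' has 11 characters.
Chunking with max size 3:
  Chunk 1: 'ehd' (positions 0-2)
  Chunk 2: 'gaf' (positions 3-5)
  Chunk 3: 'hda' (positions 6-8)
  Chunk 4: 'af' (positions 9-10)
Total chunks: ceil(11 / 3) = 4

4


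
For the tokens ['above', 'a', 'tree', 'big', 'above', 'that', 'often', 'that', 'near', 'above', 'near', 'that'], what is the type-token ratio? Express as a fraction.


Tokens: 12
Unique types: ('a', 'above', 'big', 'near', 'often', 'that', 'tree') = 7
TTR = 7/12
Already in lowest terms.

7/12


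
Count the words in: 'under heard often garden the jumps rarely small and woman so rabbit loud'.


Counting words by splitting on spaces:
  Word 1: 'under'
  Word 2: 'heard'
  Word 3: 'often'
  Word 4: 'garden'
  Word 5: 'the'
  Word 6: 'jumps'
  Word 7: 'rarely'
  Word 8: 'small'
  Word 9: 'and'
  Word 10: 'woman'
  Word 11: 'so'
  Word 12: 'rabbit'
  Word 13: 'loud'
Total words: 13

13


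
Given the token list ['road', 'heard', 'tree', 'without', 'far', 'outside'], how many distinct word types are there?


Listing all tokens and tracking unique types:
  Token 1: 'road' -> NEW (unique so far: 1)
  Token 2: 'heard' -> NEW (unique so far: 2)
  Token 3: 'tree' -> NEW (unique so far: 3)
  Token 4: 'without' -> NEW (unique so far: 4)
  Token 5: 'far' -> NEW (unique so far: 5)
  Token 6: 'outside' -> NEW (unique so far: 6)
Unique types: ('far', 'heard', 'outside', 'road', 'tree', 'without')
Vocabulary size: 6

6


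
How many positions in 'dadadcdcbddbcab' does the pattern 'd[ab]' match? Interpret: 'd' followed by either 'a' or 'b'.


Pattern: d[ab] means 'd' followed by either 'a' or 'b'.
Scanning 'dadadcdcbddbcab' position-by-position:
  Pos 0: window 'da' -> MATCH
  Pos 1: window 'ad' -> no
  Pos 2: window 'da' -> MATCH
  Pos 3: window 'ad' -> no
  Pos 4: window 'dc' -> no
  Pos 5: window 'cd' -> no
  Pos 6: window 'dc' -> no
  Pos 7: window 'cb' -> no
  Pos 8: window 'bd' -> no
  Pos 9: window 'dd' -> no
  Pos 10: window 'db' -> MATCH
  Pos 11: window 'bc' -> no
  Pos 12: window 'ca' -> no
  Pos 13: window 'ab' -> no
  Pos 14: window 'b' -> no
Total matches: 3

3


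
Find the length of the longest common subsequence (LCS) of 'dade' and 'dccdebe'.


DP table for LCS of 'dade' and 'dccdebe':
       d  c  c  d  e  b  e
    0  0  0  0  0  0  0  0
  d 0  1  1  1  1  1  1  1
  a 0  1  1  1  1  1  1  1
  d 0  1  1  1  2  2  2  2
  e 0  1  1  1  2  3  3  3
LCS: 'dde'
LCS length = 3

3


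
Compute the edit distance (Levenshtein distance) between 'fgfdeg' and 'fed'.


Building DP table for s1='fgfdeg' (len 6) and s2='fed' (len 3):
       f  e  d
    0  1  2  3
  f 1  0  1  2
  g 2  1  1  2
  f 3  2  2  2
  d 4  3  3  2
  e 5  4  3  3
  g 6  5  4  4
Edit distance = dp[6][3] = 4

4


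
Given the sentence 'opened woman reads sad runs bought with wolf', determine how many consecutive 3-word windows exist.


Word trigrams from [8] words:
  Trigram 1: (opened woman reads)
  Trigram 2: (woman reads sad)
  Trigram 3: (reads sad runs)
  Trigram 4: (sad runs bought)
  Trigram 5: (runs bought with)
  Trigram 6: (bought with wolf)
Total word trigrams: 8 - 2 = 6

6


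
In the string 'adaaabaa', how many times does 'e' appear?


Scanning 'adaaabaa' for 'e':
  No matches found.
Total occurrences of 'e': 0

0


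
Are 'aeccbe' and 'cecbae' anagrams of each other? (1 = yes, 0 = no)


Sort characters of 'aeccbe': 'abccee'
Sort characters of 'cecbae': 'abccee'
Sorted forms match -> they ARE anagrams
Result: 1

1


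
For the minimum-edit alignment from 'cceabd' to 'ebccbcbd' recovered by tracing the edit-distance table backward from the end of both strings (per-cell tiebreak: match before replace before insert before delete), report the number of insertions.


Edit distance = 4. Backtracking from cell (6, 8) with preference match > replace > insert > delete,
then listing the resulting alignment 'cceabd' -> 'ebccbcbd' left to right:
  Step 1: insert 'e' [insertion #1]
  Step 2: insert 'b' [insertion #2]
  Step 3: keep 'c'
  Step 4: keep 'c'
  Step 5: replace e->b
  Step 6: replace a->c
  Step 7: keep 'b'
  Step 8: keep 'd'
Total insertions: 2

2


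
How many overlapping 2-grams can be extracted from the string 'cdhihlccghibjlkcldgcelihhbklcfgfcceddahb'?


String 'cdhihlccghibjlkcldgcelihhbklcfgfcceddahb' has length L = 40.
Number of overlapping n-grams = L - n + 1
Substituting: 40 - 2 + 1 = 39

39


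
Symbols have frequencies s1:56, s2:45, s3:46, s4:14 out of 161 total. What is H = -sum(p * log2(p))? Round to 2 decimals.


Computing entropy H = -sum(p_i * log2(p_i)):
  s1: p = 56/161 = 0.3478, -p*log2(p) = 0.5299
  s2: p = 45/161 = 0.2795, -p*log2(p) = 0.5140
  s3: p = 46/161 = 0.2857, -p*log2(p) = 0.5164
  s4: p = 14/161 = 0.0870, -p*log2(p) = 0.3064
H = sum of terms = 1.8667
Rounded to 2 decimals: 1.87

1.87


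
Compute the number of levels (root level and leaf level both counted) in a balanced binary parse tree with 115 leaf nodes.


In a balanced binary tree with n leaves the deepest leaf is ceil(log2(n)) edges below the root,
so counting node levels inclusive of root and leaves gives ceil(log2(n)) + 1 levels.
log2(115) = 6.8455
ceil(6.8455) = 7
levels = 7 + 1 = 8

8


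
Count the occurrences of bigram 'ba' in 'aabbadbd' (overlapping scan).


Scanning 'aabbadbd' for bigram 'ba':
  Position 0: 'aa' -> no
  Position 1: 'ab' -> no
  Position 2: 'bb' -> no
  Position 3: 'ba' -> MATCH
  Position 4: 'ad' -> no
  Position 5: 'db' -> no
  Position 6: 'bd' -> no
Total matches: 1

1


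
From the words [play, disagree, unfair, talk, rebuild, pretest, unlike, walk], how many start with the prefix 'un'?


Checking each word for prefix 'un':
  'play' -> no (count: 0)
  'disagree' -> no (count: 0)
  'unfair' -> YES, starts with 'un' (count: 1)
  'talk' -> no (count: 1)
  'rebuild' -> no (count: 1)
  'pretest' -> no (count: 1)
  'unlike' -> YES, starts with 'un' (count: 2)
  'walk' -> no (count: 2)
Total with prefix 'un': 2

2


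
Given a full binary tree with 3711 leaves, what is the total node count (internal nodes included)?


Leaf nodes (terminals): 3711
Internal nodes = n - 1 = 3711 - 1 = 3710
Total = leaves + internal = 3711 + 3710 = 7421

7421


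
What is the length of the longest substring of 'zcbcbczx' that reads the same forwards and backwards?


Scanning 'zcbcbczx' for palindromic substrings.
Substring at positions 0-6: 'zcbcbcz'.
Check: reverse('zcbcbcz') = 'zcbcbcz' -> palindrome confirmed.
Neighbouring characters ('-' / 'x') break symmetry, so it cannot extend further.
No longer palindromic substring exists; longest length = 7

7


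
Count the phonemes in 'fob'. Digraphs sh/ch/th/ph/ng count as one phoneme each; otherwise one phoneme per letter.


Parsing 'fob' greedily, digraphs first:
  'f' -> consonant phoneme (phonemes so far: 1)
  'o' -> vowel phoneme (phonemes so far: 2)
  'b' -> consonant phoneme (phonemes so far: 3)
Total phonemes: 3

3


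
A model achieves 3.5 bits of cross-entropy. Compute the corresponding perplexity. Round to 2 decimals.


Perplexity formula: PP = 2^H
H = 3.5
PP = 2^3.5
Decompose: 2^3.5 = 2^3 * 2^0.5 = 2^3 * sqrt(2)
2^3 = 8, sqrt(2) ~ 1.4142136
PP ~ 8 * 1.4142136 = 11.3137088
Rounded to 2 decimals: 11.31

11.31


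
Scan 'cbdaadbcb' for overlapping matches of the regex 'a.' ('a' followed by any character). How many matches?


Pattern: a. means 'a' followed by any character.
Scanning 'cbdaadbcb' position-by-position:
  Pos 0: window 'cb' -> no
  Pos 1: window 'bd' -> no
  Pos 2: window 'da' -> no
  Pos 3: window 'aa' -> MATCH
  Pos 4: window 'ad' -> MATCH
  Pos 5: window 'db' -> no
  Pos 6: window 'bc' -> no
  Pos 7: window 'cb' -> no
  Pos 8: window 'b' -> no
Total matches: 2

2


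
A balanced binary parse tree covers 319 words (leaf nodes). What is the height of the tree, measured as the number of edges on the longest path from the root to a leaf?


In a balanced binary tree with n leaves the deepest leaf is ceil(log2(n)) edges below the root.
log2(319) = 8.3174
ceil(8.3174) = 9
height (edges) = 9

9


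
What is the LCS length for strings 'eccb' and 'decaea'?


DP table for LCS of 'eccb' and 'decaea':
       d  e  c  a  e  a
    0  0  0  0  0  0  0
  e 0  0  1  1  1  1  1
  c 0  0  1  2  2  2  2
  c 0  0  1  2  2  2  2
  b 0  0  1  2  2  2  2
LCS: 'ec'
LCS length = 2

2


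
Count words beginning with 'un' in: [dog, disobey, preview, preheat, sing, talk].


Checking each word for prefix 'un':
  'dog' -> no (count: 0)
  'disobey' -> no (count: 0)
  'preview' -> no (count: 0)
  'preheat' -> no (count: 0)
  'sing' -> no (count: 0)
  'talk' -> no (count: 0)
Total with prefix 'un': 0

0


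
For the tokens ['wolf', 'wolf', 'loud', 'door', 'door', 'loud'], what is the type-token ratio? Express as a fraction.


Tokens: 6
Unique types: ('door', 'loud', 'wolf') = 3
TTR = 3/6
Simplify: divide both by 3 -> 1/2
TTR = 1/2

1/2
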